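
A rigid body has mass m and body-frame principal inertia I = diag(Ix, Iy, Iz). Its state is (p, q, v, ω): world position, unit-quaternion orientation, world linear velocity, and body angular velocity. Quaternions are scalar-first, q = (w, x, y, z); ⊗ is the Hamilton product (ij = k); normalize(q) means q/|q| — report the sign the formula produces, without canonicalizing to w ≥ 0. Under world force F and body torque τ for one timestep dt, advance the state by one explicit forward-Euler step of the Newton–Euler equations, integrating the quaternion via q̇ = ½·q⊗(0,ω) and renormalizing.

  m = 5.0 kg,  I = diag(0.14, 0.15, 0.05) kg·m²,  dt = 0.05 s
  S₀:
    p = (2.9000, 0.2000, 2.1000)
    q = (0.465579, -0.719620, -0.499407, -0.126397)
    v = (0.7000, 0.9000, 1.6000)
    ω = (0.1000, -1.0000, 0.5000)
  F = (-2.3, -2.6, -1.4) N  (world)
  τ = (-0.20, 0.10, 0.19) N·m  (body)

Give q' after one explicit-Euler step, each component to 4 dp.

q' = (0.4563, -0.7276, -0.5022, -0.1013)

q⊗(0,ω) = (-0.3642465, -0.3295426, -0.1184087, 1.0023502)
q' = normalize(q + ½dt·q⊗(0,ω)) = (0.4563, -0.7276, -0.5022, -0.1013)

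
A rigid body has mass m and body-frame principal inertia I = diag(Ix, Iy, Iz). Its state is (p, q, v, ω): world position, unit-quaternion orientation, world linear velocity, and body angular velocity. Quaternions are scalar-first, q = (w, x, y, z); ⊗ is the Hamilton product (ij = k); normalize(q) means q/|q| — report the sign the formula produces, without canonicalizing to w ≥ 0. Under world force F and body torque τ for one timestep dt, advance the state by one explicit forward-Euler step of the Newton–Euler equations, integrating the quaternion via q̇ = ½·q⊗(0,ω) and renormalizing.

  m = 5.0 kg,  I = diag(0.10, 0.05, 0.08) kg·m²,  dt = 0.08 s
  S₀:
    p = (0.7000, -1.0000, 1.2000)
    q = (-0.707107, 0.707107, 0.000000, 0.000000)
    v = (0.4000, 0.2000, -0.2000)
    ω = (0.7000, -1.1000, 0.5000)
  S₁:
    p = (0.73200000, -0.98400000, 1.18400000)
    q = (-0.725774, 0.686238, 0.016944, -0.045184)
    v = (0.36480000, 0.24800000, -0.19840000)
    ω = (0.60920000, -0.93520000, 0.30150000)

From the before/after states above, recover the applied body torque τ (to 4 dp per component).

Δω = ω₁−ω₀ = (-0.09080000, 0.16480000, -0.19850000)
ω₀×(Iω₀) = (-0.0165, 0.0070, 0.0385)
τ = I·(Δω/dt) + ω₀×(Iω₀) = (-0.1300, 0.1100, -0.1600)

τ = (-0.1300, 0.1100, -0.1600)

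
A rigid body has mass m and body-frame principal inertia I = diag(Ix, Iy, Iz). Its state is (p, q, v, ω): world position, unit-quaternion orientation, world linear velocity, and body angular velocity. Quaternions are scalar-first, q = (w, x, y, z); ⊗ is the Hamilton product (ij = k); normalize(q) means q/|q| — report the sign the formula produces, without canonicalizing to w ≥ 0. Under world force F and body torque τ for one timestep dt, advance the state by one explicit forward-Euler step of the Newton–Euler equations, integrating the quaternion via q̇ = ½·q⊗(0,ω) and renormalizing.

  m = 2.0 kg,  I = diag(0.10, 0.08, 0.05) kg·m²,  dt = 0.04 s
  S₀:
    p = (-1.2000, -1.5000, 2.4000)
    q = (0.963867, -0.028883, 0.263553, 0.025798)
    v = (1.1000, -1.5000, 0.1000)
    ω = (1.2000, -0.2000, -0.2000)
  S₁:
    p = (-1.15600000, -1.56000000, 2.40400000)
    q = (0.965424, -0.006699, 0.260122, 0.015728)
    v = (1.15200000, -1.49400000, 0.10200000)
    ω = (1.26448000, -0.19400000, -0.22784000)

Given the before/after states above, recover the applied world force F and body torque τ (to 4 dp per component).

Δv = v₁−v₀ = (0.05200000, 0.00600000, 0.00200000)
applied force F = (2.6000, 0.3000, 0.1000)
ω₁ − ω₀ = (0.06448000, 0.00600000, -0.02784000)
applied torque τ = (0.1600, 0.0000, -0.0300)

F = (2.6000, 0.3000, 0.1000)
τ = (0.1600, 0.0000, -0.0300)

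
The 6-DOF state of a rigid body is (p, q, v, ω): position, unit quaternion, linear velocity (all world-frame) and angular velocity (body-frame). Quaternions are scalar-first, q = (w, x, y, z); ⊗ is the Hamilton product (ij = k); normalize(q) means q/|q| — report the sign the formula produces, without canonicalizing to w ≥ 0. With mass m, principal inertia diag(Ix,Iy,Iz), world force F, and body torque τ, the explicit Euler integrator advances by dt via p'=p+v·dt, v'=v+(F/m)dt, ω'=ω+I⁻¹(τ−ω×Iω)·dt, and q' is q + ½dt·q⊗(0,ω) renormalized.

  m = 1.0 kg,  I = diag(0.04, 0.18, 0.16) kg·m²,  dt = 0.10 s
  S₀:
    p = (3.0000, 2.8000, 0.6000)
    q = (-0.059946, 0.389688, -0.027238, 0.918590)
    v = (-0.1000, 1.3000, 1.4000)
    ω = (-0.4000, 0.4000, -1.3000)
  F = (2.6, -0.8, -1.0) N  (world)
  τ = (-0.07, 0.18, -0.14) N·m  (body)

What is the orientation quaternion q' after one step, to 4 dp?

Hamilton product q⊗(0,ω) = (1.3609374, -0.3080482, 0.1151800, 0.2229098)
q + ½dt·q⊗(0,ω), renormalized = (0.0081, 0.3733, -0.0214, 0.9274)

q' = (0.0081, 0.3733, -0.0214, 0.9274)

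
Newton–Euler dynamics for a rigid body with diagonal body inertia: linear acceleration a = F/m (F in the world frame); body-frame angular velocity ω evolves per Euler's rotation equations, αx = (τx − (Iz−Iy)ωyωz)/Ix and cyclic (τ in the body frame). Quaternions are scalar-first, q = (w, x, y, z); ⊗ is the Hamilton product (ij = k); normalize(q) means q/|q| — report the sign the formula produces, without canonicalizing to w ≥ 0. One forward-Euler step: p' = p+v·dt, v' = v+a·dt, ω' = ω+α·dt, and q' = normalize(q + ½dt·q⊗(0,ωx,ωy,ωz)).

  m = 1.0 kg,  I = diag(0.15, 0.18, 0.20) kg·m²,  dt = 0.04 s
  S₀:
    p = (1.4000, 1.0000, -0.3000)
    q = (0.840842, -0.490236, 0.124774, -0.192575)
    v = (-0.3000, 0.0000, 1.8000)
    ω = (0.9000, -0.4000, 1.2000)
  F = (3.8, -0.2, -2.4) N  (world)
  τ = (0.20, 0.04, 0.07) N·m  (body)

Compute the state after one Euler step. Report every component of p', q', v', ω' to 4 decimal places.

angular accel α = (1.3973, 0.5222, 0.4040)
ω + α·dt = (0.9559, -0.3791, 1.2162)
2q̇ = q⊗(0,ω) = (0.7222120, 0.8294566, 0.0786289, 1.0928082)
q + ½dt·q⊗(0,ω), renormalized = (0.8549, -0.4734, 0.1263, -0.1706)
a = F/m = (3.8000, -0.2000, -2.4000)
p + v·dt = (1.3880, 1.0000, -0.2280)
new velocity v' = (-0.1480, -0.0080, 1.7040)

p' = (1.3880, 1.0000, -0.2280)
q' = (0.8549, -0.4734, 0.1263, -0.1706)
v' = (-0.1480, -0.0080, 1.7040)
ω' = (0.9559, -0.3791, 1.2162)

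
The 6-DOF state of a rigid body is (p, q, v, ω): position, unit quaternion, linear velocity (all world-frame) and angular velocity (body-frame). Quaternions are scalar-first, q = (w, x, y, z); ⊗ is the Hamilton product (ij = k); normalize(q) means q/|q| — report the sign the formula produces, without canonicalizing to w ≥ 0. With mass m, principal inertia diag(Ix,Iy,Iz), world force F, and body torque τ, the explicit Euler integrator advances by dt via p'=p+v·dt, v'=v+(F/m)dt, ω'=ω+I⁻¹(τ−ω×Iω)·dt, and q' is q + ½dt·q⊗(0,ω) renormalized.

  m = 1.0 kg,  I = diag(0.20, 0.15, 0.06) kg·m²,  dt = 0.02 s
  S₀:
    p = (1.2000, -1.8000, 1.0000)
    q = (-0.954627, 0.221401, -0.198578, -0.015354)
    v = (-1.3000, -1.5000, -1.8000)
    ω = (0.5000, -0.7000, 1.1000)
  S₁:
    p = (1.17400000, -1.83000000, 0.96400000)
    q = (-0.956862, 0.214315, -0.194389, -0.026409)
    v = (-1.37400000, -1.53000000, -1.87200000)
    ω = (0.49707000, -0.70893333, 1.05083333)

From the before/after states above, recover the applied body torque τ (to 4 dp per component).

rate change Δω = (-0.00293000, -0.00893333, -0.04916667)
I·α + gyro = (0.0400, 0.0100, -0.1300)

τ = (0.0400, 0.0100, -0.1300)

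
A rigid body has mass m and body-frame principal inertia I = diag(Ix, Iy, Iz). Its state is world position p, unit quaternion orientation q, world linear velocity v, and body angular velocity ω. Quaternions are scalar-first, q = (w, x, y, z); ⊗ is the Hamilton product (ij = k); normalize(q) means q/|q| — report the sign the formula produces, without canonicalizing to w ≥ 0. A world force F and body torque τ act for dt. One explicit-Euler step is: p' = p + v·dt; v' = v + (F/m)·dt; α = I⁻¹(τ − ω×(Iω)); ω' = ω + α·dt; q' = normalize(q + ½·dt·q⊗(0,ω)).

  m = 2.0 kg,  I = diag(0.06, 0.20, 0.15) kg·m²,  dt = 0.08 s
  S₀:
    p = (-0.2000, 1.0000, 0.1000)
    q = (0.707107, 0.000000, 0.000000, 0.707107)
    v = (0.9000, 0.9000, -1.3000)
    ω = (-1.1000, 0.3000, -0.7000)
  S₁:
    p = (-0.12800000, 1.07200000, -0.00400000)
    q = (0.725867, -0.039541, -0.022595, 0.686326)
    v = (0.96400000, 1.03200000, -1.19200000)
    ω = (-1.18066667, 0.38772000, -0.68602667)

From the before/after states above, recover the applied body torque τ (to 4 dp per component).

Δω = ω₁−ω₀ = (-0.08066667, 0.08772000, 0.01397333)
precession coupling = (0.0105, -0.0693, -0.0462)
I·α + gyro = (-0.0500, 0.1500, -0.0200)

τ = (-0.0500, 0.1500, -0.0200)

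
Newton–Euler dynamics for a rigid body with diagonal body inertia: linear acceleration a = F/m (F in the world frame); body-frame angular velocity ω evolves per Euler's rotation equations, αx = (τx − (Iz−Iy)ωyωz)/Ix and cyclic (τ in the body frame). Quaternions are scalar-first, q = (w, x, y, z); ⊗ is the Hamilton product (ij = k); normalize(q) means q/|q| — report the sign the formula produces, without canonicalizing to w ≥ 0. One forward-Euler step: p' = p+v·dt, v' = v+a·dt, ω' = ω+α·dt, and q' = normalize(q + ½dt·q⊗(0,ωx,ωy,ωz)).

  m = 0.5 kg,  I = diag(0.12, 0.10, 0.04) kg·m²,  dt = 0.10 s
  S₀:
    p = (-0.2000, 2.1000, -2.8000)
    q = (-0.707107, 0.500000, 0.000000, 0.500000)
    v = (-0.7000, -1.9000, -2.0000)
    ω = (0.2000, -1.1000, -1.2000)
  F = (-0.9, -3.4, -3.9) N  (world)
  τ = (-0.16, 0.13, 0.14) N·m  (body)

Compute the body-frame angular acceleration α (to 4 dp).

ω×(Iω) gyroscopic = (-0.0792, -0.0192, 0.0044)
(τ − ω×Iω)/I = (-0.6733, 1.4920, 3.3900)

α = (-0.6733, 1.4920, 3.3900)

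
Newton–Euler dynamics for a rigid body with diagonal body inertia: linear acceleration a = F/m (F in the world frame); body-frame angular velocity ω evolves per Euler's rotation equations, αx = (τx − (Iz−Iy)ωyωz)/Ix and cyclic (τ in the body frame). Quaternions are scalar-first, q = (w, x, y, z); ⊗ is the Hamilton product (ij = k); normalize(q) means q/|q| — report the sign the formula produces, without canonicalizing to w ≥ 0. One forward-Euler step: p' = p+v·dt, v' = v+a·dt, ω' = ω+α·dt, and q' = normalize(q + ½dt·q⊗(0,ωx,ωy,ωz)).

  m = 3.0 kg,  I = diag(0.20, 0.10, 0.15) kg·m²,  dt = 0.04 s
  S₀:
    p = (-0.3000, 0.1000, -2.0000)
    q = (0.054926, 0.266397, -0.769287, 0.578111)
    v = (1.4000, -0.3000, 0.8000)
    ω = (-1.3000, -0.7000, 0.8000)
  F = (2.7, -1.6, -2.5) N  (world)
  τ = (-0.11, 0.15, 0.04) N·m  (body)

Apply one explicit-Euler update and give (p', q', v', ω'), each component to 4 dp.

p' = (-0.2440, 0.0880, -1.9680)
q' = (0.0418, 0.2606, -0.7889, 0.5549)
v' = (1.4360, -0.3213, 0.7667)
ω' = (-1.3164, -0.6192, 0.8349)

gyro term ω×Iω = (-0.0280, -0.0520, -0.0910)
angular accel α = (-0.4100, 2.0200, 0.8733)
ω + α·dt = (-1.3164, -0.6192, 0.8349)
q⊗(0,ω) = (-0.6546736, -0.2821557, -1.0031101, -1.1426102)
q + ½dt·q⊗(0,ω), renormalized = (0.0418, 0.2606, -0.7889, 0.5549)
p' = p + v·dt = (-0.2440, 0.0880, -1.9680)
v + (F/m)dt = (1.4360, -0.3213, 0.7667)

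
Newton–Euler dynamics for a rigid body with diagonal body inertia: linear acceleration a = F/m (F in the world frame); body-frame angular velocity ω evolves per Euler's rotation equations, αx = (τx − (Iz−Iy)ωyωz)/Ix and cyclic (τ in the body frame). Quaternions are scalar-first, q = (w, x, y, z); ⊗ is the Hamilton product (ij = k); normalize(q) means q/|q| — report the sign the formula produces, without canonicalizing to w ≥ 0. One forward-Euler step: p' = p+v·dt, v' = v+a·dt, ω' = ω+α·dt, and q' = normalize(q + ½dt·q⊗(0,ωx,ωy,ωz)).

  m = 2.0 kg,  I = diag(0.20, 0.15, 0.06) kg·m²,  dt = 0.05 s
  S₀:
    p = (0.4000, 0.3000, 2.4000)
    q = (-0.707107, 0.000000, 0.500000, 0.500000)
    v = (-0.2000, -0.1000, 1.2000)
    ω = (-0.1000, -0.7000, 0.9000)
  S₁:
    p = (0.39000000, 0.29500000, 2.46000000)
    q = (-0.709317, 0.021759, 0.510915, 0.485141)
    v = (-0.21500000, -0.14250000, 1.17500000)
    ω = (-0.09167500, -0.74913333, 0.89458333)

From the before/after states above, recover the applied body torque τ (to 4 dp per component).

Δω = ω₁−ω₀ = (0.00832500, -0.04913333, -0.00541667)
precession coupling = (0.0567, -0.0126, -0.0035)
applied torque τ = (0.0900, -0.1600, -0.0100)

τ = (0.0900, -0.1600, -0.0100)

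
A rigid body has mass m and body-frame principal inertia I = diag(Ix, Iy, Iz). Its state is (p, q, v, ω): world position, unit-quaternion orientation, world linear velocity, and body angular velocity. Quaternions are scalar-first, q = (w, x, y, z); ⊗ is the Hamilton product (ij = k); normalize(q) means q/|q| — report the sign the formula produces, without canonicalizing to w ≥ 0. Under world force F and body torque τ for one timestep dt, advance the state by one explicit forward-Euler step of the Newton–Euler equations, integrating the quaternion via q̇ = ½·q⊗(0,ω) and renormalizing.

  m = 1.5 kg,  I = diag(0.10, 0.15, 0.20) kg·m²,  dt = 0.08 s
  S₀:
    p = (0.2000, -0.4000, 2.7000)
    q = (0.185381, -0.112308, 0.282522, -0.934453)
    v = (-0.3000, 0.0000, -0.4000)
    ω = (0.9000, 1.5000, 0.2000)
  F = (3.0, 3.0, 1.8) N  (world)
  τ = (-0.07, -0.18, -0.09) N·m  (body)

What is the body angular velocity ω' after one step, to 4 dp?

α = I⁻¹(τ − ω×Iω) = (-0.8500, -1.0800, -0.7875)
new body rate ω' = (0.8320, 1.4136, 0.1370)

ω' = (0.8320, 1.4136, 0.1370)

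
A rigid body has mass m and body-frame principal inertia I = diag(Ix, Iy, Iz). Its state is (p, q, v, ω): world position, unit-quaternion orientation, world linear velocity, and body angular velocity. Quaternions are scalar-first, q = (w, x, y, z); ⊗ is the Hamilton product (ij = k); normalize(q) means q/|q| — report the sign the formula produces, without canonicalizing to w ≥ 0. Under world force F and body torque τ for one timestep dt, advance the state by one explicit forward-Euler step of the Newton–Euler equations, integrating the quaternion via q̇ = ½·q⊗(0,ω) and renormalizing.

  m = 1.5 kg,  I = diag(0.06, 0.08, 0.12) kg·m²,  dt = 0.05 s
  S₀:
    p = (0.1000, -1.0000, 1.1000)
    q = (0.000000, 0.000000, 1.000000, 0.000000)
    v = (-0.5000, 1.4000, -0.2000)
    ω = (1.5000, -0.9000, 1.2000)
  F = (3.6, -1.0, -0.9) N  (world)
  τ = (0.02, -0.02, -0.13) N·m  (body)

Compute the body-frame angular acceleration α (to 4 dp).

α = (1.0533, 1.1000, -0.8583)

gyro term ω×Iω = (-0.0432, -0.1080, -0.0270)
α = I⁻¹(τ − ω×Iω) = (1.0533, 1.1000, -0.8583)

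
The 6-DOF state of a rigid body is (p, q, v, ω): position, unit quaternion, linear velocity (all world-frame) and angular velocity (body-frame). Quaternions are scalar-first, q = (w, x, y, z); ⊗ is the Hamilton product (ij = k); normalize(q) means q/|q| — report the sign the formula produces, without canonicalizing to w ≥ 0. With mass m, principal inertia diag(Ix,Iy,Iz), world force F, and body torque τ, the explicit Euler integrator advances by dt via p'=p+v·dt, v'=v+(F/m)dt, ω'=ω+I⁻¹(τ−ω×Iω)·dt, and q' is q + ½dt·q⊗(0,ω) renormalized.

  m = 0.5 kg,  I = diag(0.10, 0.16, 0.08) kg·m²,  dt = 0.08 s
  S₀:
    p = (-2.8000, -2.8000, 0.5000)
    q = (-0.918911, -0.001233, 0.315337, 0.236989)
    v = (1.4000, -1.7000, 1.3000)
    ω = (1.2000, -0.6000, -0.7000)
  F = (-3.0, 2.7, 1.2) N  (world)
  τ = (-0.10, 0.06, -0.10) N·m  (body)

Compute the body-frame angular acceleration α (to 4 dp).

precession coupling ω×(Iω) = (-0.0336, -0.0168, -0.0432)
angular accel α = (-0.6640, 0.4800, -0.7100)

α = (-0.6640, 0.4800, -0.7100)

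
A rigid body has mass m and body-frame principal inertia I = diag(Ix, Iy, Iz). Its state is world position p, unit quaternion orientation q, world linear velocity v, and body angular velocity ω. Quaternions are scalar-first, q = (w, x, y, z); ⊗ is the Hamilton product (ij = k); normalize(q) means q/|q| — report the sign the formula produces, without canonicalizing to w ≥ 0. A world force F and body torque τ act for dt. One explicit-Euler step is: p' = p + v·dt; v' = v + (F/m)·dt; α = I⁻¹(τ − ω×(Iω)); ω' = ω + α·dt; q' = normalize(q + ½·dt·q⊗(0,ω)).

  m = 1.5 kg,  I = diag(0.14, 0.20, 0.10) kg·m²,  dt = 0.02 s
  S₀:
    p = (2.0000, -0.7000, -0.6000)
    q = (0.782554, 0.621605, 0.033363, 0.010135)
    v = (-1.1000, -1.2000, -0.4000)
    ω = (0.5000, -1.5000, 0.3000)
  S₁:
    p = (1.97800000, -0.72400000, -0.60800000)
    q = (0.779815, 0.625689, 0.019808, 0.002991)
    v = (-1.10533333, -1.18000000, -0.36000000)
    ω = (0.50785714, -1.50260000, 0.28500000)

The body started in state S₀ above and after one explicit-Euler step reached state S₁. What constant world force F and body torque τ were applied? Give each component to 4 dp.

v₁ − v₀ = (-0.00533333, 0.02000000, 0.04000000)
applied force F = (-0.4000, 1.5000, 3.0000)
rate change Δω = (0.00785714, -0.00260000, -0.01500000)
τ = I·(Δω/dt) + ω₀×(Iω₀) = (0.1000, -0.0200, -0.1200)

F = (-0.4000, 1.5000, 3.0000)
τ = (0.1000, -0.0200, -0.1200)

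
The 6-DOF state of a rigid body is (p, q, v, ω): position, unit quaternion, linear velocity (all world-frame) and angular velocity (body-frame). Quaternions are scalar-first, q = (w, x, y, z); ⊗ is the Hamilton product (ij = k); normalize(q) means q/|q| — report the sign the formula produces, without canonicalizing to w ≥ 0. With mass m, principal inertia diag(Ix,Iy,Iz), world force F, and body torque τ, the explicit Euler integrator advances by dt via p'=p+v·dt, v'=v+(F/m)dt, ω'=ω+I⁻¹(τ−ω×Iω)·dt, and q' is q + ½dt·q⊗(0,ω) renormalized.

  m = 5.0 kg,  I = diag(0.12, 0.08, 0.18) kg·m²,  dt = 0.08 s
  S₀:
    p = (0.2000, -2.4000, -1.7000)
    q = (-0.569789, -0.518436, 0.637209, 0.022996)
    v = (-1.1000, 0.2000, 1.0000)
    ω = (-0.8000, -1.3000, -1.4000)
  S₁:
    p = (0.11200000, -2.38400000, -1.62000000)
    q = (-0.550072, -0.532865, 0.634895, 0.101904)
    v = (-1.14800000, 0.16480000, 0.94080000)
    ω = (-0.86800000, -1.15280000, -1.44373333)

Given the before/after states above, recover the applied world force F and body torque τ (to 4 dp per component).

F = (-3.0000, -2.2000, -3.7000)
τ = (0.0800, 0.0800, -0.1400)

Δv = v₁−v₀ = (-0.04800000, -0.03520000, -0.05920000)
m·(v₁−v₀)/dt = (-3.0000, -2.2000, -3.7000)
Δω = ω₁−ω₀ = (-0.06800000, 0.14720000, -0.04373333)
applied torque τ = (0.0800, 0.0800, -0.1400)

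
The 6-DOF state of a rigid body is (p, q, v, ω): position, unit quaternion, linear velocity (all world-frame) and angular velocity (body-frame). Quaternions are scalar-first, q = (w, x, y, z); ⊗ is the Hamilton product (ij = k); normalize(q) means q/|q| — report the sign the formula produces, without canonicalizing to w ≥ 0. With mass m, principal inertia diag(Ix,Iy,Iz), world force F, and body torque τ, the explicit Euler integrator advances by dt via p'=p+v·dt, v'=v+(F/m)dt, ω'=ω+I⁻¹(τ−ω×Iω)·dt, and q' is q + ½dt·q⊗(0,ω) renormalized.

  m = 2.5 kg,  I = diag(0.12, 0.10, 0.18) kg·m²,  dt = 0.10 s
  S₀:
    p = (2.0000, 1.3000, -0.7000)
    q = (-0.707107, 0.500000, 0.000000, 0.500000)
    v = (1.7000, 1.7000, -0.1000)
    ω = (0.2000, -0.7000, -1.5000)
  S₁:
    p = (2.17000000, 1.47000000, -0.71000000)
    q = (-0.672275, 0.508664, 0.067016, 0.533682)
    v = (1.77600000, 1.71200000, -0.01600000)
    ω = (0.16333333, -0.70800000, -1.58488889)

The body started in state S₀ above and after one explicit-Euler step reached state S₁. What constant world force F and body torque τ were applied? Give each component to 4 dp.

rate change Δω = (-0.03666667, -0.00800000, -0.08488889)
applied torque τ = (0.0400, 0.0100, -0.1500)
Δv = v₁−v₀ = (0.07600000, 0.01200000, 0.08400000)
F = m·Δv/dt = (1.9000, 0.3000, 2.1000)

F = (1.9000, 0.3000, 2.1000)
τ = (0.0400, 0.0100, -0.1500)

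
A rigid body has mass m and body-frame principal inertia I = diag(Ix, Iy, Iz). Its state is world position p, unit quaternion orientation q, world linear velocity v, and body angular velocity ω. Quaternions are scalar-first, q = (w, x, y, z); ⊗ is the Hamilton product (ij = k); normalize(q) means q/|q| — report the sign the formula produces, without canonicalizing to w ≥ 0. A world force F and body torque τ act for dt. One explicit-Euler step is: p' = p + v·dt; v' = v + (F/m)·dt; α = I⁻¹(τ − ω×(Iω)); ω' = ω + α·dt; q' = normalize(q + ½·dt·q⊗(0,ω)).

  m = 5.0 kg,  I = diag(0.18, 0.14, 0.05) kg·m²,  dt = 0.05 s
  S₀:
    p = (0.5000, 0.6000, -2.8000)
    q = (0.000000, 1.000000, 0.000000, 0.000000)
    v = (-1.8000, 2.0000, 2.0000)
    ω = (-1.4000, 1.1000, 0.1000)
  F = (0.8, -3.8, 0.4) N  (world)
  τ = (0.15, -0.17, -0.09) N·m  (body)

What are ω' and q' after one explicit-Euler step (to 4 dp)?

ω' = (-1.3556, 1.0458, -0.0516)
q' = (0.0350, 0.9990, -0.0025, 0.0275)

ω×(Iω) gyroscopic = (-0.0099, -0.0182, 0.0616)
α = I⁻¹(τ − ω×Iω) = (0.8883, -1.0843, -3.0320)
ω' = ω + α·dt = (-1.3556, 1.0458, -0.0516)
2q̇ = q⊗(0,ω) = (1.4000000, 0.0000000, -0.1000000, 1.1000000)
q' = normalize(q + ½dt·q⊗(0,ω)) = (0.0350, 0.9990, -0.0025, 0.0275)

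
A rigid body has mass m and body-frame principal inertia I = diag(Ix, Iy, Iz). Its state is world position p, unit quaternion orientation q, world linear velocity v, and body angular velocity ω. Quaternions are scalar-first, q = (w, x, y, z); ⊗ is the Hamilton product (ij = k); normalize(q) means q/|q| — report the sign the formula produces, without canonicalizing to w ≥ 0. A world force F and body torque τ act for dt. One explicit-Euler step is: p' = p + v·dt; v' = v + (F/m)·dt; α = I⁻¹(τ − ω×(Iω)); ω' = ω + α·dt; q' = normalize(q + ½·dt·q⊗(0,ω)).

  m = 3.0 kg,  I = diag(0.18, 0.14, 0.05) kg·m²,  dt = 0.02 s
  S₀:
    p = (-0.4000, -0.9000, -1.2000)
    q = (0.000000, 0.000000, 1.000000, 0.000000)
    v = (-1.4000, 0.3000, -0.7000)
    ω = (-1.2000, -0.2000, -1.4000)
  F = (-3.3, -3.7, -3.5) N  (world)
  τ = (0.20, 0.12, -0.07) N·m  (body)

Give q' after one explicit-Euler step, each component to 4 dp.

q⊗(0,ω) = (0.2000000, -1.4000000, 0.0000000, 1.2000000)
q' = normalize(q + ½dt·q⊗(0,ω)) = (0.0020, -0.0140, 0.9998, 0.0120)

q' = (0.0020, -0.0140, 0.9998, 0.0120)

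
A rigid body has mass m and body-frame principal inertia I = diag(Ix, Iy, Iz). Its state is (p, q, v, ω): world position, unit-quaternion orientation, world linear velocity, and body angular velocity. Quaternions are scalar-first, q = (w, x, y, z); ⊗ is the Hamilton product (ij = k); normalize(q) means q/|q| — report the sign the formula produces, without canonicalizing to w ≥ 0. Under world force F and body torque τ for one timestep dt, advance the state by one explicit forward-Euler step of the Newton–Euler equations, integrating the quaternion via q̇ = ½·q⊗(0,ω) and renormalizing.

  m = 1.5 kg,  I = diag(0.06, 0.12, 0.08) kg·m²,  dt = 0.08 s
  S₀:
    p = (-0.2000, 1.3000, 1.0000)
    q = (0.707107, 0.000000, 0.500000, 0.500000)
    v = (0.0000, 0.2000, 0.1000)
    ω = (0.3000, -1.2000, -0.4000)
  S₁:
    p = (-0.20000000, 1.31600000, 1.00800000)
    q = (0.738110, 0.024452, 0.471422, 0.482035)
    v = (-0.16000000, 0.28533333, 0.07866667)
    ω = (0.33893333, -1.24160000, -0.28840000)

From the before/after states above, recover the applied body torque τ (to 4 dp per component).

τ = (0.0100, -0.0600, 0.0900)

ω₁ − ω₀ = (0.03893333, -0.04160000, 0.11160000)
precession coupling = (-0.0192, 0.0024, -0.0216)
applied torque τ = (0.0100, -0.0600, 0.0900)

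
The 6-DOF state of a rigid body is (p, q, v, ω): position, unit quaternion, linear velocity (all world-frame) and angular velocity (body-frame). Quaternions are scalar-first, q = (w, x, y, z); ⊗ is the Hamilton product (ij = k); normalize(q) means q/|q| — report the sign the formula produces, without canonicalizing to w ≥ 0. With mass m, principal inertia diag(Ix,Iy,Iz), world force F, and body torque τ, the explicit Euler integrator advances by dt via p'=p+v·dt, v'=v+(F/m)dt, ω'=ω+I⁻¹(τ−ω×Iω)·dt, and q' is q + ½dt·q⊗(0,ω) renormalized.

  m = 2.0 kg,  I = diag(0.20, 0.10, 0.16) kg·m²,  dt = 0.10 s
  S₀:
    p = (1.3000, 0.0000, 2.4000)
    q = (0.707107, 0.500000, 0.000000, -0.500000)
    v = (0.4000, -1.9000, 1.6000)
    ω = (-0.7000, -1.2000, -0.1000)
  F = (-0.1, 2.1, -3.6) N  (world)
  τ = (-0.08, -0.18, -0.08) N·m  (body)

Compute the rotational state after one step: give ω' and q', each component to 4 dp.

ω' = (-0.7436, -1.3828, -0.0975)
q' = (0.7204, 0.4442, -0.0224, -0.5322)

(τ − ω×Iω)/I = (-0.4360, -1.8280, 0.0250)
ω' = ω + α·dt = (-0.7436, -1.3828, -0.0975)
q⊗(0,ω) = (0.3000000, -1.0949749, -0.4485284, -0.6707107)
updated quaternion q' = (0.7204, 0.4442, -0.0224, -0.5322)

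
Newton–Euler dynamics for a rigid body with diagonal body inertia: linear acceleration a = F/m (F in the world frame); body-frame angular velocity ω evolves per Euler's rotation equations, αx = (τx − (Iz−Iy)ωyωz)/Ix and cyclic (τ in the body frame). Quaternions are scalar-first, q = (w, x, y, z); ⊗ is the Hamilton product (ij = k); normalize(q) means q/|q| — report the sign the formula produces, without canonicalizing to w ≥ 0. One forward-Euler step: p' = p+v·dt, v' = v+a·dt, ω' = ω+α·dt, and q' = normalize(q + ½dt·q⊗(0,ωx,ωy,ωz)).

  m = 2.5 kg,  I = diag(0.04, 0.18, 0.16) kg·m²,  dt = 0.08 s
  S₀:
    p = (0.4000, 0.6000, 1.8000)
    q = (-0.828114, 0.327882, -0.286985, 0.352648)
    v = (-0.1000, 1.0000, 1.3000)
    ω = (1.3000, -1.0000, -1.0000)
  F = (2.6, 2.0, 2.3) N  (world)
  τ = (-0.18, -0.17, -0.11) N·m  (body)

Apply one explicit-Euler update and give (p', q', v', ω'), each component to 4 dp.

p' = (0.3920, 0.6800, 1.9040)
q' = (-0.8401, 0.3095, -0.2218, 0.3864)
v' = (-0.0168, 1.0640, 1.3736)
ω' = (0.9800, -1.1449, -0.9640)

new position p' = (0.3920, 0.6800, 1.9040)
v' = v + a·dt = (-0.0168, 1.0640, 1.3736)
(τ − ω×Iω)/I = (-4.0000, -1.8111, 0.4500)
ω' = ω + α·dt = (0.9800, -1.1449, -0.9640)
Hamilton product q⊗(0,ω) = (-0.3605836, -0.4369152, 1.6144384, 0.8733125)
updated quaternion q' = (-0.8401, 0.3095, -0.2218, 0.3864)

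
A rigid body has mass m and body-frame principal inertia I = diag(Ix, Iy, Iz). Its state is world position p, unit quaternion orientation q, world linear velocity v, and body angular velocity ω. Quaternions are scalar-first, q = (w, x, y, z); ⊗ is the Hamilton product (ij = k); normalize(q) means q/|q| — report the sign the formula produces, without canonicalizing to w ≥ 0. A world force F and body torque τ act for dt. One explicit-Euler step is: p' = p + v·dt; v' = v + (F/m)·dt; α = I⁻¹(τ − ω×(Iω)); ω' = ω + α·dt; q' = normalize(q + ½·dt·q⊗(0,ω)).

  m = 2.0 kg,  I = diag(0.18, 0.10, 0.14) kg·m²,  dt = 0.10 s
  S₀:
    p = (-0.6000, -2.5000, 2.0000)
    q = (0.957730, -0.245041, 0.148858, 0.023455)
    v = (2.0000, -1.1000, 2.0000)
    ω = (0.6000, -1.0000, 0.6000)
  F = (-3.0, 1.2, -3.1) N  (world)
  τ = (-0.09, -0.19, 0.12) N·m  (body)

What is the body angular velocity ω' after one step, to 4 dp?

ω' = (0.5633, -1.2044, 0.6514)

α = I⁻¹(τ − ω×Iω) = (-0.3667, -2.0440, 0.5143)
ω + α·dt = (0.5633, -1.2044, 0.6514)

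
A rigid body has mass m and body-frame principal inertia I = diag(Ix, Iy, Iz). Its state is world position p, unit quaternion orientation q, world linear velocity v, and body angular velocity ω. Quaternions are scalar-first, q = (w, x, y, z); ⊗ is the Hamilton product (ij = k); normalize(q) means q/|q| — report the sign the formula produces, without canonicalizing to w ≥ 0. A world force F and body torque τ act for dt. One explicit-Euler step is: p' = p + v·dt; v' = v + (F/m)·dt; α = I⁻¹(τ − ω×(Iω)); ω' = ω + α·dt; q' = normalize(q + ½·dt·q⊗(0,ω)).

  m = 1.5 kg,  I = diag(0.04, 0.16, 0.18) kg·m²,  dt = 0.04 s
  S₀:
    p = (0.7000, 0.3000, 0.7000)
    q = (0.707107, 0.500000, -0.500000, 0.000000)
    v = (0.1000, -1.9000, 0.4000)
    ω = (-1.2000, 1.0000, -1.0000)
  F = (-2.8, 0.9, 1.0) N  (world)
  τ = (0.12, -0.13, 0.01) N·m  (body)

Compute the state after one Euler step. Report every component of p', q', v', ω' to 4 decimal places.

ω×(Iω) gyroscopic = (-0.0200, -0.1680, -0.1440)
(τ − ω×Iω)/I = (3.5000, 0.2375, 0.8556)
new body rate ω' = (-1.0600, 1.0095, -0.9658)
Hamilton product q⊗(0,ω) = (1.1000000, -0.3485284, 1.2071070, -0.8071070)
q + ½dt·q⊗(0,ω), renormalized = (0.7286, 0.4927, -0.4755, -0.0161)
a = (-1.8667, 0.6000, 0.6667)
p' = p + v·dt = (0.7040, 0.2240, 0.7160)
new velocity v' = (0.0253, -1.8760, 0.4267)

p' = (0.7040, 0.2240, 0.7160)
q' = (0.7286, 0.4927, -0.4755, -0.0161)
v' = (0.0253, -1.8760, 0.4267)
ω' = (-1.0600, 1.0095, -0.9658)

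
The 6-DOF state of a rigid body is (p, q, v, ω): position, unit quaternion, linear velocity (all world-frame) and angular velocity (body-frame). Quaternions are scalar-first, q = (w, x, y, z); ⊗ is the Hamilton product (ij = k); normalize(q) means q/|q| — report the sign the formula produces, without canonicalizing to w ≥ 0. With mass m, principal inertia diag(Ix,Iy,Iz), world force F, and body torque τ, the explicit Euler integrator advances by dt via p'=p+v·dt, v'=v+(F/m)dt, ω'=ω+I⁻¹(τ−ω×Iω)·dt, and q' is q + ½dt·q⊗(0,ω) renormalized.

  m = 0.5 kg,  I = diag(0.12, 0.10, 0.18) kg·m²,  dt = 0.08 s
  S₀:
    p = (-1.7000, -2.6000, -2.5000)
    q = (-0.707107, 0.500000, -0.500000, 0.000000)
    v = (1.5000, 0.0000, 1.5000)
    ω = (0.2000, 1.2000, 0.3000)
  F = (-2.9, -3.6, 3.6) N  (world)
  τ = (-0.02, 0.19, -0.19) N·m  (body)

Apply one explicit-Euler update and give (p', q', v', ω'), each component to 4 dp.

(τ − ω×Iω)/I = (-0.4067, 1.9360, -1.0289)
new body rate ω' = (0.1675, 1.3549, 0.2177)
q⊗(0,ω) = (0.5000000, -0.2914214, -0.9985284, 0.4878679)
q + ½dt·q⊗(0,ω), renormalized = (-0.6862, 0.4877, -0.5393, 0.0195)
a = (-5.8000, -7.2000, 7.2000)
new position p' = (-1.5800, -2.6000, -2.3800)
v' = v + a·dt = (1.0360, -0.5760, 2.0760)

p' = (-1.5800, -2.6000, -2.3800)
q' = (-0.6862, 0.4877, -0.5393, 0.0195)
v' = (1.0360, -0.5760, 2.0760)
ω' = (0.1675, 1.3549, 0.2177)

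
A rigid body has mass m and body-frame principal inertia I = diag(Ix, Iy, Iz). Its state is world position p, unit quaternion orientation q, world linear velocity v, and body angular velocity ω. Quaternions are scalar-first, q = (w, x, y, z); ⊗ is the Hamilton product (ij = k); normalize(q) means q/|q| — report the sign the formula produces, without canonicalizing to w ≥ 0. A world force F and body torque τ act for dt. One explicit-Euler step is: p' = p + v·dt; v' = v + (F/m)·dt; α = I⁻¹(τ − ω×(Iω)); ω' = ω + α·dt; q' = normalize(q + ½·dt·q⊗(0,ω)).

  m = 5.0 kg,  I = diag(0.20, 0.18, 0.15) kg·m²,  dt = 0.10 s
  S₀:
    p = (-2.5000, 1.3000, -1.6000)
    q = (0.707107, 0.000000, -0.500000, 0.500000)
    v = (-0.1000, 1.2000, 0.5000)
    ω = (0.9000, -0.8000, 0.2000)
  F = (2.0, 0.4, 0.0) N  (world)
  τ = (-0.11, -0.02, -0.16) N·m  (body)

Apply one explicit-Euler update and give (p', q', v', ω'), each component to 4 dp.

p' = (-2.5100, 1.4200, -1.5500)
q' = (0.6808, 0.0467, -0.5048, 0.5286)
v' = (-0.0600, 1.2080, 0.5000)
ω' = (0.8426, -0.8161, 0.0837)

gyro term ω×Iω = (0.0048, 0.0090, 0.0144)
angular accel α = (-0.5740, -0.1611, -1.1627)
ω' = ω + α·dt = (0.8426, -0.8161, 0.0837)
Hamilton product q⊗(0,ω) = (-0.5000000, 0.9363963, -0.1156856, 0.5914214)
updated quaternion q' = (0.6808, 0.0467, -0.5048, 0.5286)
p' = p + v·dt = (-2.5100, 1.4200, -1.5500)
v + (F/m)dt = (-0.0600, 1.2080, 0.5000)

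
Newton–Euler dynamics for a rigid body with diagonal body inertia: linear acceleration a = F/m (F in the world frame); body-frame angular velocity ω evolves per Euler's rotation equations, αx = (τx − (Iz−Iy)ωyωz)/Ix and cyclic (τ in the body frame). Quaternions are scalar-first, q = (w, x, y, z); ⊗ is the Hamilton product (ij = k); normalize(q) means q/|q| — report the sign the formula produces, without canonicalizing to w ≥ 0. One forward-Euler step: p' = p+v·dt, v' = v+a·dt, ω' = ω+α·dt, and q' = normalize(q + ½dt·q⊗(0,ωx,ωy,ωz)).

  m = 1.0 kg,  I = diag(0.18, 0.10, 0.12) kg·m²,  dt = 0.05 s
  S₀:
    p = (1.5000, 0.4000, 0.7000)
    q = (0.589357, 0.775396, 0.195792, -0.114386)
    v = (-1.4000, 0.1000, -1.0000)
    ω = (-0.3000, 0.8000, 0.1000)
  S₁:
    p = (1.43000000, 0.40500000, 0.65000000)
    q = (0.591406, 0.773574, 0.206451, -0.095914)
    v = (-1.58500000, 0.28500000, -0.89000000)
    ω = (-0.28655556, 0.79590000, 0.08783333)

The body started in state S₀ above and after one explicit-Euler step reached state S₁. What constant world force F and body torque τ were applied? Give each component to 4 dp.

rate change Δω = (0.01344444, -0.00410000, -0.01216667)
gyro term ω₀×Iω₀ = (0.0016, -0.0018, 0.0192)
applied torque τ = (0.0500, -0.0100, -0.0100)
v₁ − v₀ = (-0.18500000, 0.18500000, 0.11000000)
m·(v₁−v₀)/dt = (-3.7000, 3.7000, 2.2000)

F = (-3.7000, 3.7000, 2.2000)
τ = (0.0500, -0.0100, -0.0100)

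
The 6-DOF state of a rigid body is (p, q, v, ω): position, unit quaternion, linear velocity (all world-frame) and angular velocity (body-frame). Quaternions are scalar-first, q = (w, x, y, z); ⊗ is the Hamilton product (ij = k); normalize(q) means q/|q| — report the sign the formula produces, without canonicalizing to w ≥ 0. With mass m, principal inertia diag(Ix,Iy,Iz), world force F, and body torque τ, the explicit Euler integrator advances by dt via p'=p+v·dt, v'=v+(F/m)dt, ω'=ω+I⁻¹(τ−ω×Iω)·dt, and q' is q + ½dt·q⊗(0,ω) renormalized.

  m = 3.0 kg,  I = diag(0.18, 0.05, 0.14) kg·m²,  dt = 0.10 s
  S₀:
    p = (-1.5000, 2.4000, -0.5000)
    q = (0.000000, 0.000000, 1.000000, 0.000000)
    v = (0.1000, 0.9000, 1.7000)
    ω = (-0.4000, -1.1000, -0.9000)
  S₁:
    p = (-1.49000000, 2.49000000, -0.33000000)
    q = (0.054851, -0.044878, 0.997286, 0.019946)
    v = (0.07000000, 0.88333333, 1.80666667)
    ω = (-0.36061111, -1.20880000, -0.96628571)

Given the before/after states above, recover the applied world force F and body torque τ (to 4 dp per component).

F = (-0.9000, -0.5000, 3.2000)
τ = (0.1600, -0.0400, -0.1500)

ω₁ − ω₀ = (0.03938889, -0.10880000, -0.06628571)
applied torque τ = (0.1600, -0.0400, -0.1500)
Δv = v₁−v₀ = (-0.03000000, -0.01666667, 0.10666667)
applied force F = (-0.9000, -0.5000, 3.2000)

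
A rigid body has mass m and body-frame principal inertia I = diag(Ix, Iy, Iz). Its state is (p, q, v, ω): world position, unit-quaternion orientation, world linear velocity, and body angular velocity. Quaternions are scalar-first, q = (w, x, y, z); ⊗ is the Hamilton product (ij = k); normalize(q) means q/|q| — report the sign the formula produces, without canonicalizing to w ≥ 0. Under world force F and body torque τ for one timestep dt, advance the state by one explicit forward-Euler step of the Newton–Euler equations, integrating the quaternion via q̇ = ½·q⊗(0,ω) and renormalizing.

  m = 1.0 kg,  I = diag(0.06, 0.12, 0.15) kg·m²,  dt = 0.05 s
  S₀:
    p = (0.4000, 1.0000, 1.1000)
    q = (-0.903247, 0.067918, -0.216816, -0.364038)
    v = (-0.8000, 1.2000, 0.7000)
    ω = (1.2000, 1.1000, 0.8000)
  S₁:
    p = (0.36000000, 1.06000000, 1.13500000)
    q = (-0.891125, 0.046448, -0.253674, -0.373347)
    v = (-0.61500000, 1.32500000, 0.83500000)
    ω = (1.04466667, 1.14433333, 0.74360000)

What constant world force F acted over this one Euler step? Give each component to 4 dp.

v₁ − v₀ = (0.18500000, 0.12500000, 0.13500000)
applied force F = (3.7000, 2.5000, 2.7000)

F = (3.7000, 2.5000, 2.7000)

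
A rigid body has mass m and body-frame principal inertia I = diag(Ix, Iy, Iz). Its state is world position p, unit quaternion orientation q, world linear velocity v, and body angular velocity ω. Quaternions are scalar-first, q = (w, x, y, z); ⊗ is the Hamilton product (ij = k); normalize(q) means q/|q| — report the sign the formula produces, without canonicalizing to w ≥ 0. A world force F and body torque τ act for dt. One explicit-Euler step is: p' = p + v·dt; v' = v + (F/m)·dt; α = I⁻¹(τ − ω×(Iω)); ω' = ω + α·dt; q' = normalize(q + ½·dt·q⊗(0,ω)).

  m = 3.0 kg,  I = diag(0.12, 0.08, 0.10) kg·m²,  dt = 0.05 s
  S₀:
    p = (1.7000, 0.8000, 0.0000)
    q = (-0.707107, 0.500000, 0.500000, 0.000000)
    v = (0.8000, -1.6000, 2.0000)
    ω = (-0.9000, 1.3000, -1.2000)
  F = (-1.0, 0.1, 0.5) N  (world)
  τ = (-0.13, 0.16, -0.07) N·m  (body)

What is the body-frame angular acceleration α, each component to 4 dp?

α = (-0.8233, 1.7300, -1.1680)

ω×(Iω) gyroscopic = (-0.0312, 0.0216, 0.0468)
angular accel α = (-0.8233, 1.7300, -1.1680)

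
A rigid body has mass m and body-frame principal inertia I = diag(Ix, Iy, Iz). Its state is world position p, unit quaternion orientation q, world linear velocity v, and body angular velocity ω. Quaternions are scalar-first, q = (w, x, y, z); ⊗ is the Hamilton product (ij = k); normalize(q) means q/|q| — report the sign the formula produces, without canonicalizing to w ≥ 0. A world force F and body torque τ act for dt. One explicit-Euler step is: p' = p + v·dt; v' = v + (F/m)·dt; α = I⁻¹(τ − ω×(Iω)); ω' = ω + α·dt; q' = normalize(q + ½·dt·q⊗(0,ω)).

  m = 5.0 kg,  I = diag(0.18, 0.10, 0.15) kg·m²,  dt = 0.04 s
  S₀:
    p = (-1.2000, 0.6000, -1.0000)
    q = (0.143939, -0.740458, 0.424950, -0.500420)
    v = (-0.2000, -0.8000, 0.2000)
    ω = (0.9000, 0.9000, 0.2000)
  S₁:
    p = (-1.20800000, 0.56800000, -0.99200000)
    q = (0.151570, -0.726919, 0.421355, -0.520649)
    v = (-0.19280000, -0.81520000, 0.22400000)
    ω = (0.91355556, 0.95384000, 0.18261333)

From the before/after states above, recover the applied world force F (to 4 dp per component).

F = (0.9000, -1.9000, 3.0000)

velocity change Δv = (0.00720000, -0.01520000, 0.02400000)
m·(v₁−v₀)/dt = (0.9000, -1.9000, 3.0000)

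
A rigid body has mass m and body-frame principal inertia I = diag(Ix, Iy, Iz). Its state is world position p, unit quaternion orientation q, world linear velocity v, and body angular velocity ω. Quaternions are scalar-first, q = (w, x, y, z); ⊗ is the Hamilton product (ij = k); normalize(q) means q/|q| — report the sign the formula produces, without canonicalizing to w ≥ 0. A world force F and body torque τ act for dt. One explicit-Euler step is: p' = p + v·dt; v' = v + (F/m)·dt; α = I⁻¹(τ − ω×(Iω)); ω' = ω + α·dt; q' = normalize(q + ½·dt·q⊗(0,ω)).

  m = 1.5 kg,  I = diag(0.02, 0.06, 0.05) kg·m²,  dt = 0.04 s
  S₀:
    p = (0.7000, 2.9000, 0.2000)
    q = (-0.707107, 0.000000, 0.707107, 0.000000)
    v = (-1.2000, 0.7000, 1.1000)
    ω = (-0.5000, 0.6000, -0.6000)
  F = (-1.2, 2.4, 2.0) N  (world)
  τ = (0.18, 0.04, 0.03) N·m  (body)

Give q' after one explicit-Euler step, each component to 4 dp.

Hamilton product q⊗(0,ω) = (-0.4242642, -0.0707107, -0.4242642, 0.7778177)
q + ½dt·q⊗(0,ω), renormalized = (-0.7155, -0.0014, 0.6985, 0.0156)

q' = (-0.7155, -0.0014, 0.6985, 0.0156)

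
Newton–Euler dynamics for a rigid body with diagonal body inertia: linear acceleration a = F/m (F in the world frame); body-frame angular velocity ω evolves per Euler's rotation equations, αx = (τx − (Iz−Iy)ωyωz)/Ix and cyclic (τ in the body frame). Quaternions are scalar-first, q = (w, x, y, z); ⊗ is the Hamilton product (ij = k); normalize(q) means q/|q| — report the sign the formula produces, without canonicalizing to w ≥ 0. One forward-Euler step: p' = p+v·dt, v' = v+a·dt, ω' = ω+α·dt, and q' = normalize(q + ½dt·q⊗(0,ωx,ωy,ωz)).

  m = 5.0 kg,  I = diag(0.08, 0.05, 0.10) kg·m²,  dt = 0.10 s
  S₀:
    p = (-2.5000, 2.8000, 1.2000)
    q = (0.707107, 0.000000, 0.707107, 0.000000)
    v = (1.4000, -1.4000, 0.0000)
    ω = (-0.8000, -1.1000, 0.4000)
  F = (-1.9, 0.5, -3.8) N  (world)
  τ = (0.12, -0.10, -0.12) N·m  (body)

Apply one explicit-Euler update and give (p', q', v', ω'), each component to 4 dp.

ω×(Iω) gyroscopic = (-0.0220, 0.0064, -0.0264)
α = I⁻¹(τ − ω×Iω) = (1.7750, -2.1280, -0.9360)
ω' = ω + α·dt = (-0.6225, -1.3128, 0.3064)
Hamilton product q⊗(0,ω) = (0.7778177, -0.2828428, -0.7778177, 0.8485284)
q' = normalize(q + ½dt·q⊗(0,ω)) = (0.7441, -0.0141, 0.6665, 0.0423)
a = (-0.3800, 0.1000, -0.7600)
new position p' = (-2.3600, 2.6600, 1.2000)
v' = v + a·dt = (1.3620, -1.3900, -0.0760)

p' = (-2.3600, 2.6600, 1.2000)
q' = (0.7441, -0.0141, 0.6665, 0.0423)
v' = (1.3620, -1.3900, -0.0760)
ω' = (-0.6225, -1.3128, 0.3064)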